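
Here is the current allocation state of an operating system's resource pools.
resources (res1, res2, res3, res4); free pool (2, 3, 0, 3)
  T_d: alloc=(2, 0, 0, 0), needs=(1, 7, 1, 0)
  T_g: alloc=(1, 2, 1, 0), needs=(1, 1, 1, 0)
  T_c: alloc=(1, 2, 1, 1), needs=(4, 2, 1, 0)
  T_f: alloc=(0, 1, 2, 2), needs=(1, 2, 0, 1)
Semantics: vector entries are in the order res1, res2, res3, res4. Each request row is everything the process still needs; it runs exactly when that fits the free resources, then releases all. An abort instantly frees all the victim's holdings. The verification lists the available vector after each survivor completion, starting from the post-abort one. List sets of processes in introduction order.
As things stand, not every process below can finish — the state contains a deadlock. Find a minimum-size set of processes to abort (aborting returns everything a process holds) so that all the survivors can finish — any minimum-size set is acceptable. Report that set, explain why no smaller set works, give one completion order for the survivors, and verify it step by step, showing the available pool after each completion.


The answer: abort T_c.
Key observation: the deadlocked T_d becomes finishable only because T_c released (1, 2, 1, 1); it completes at step 3 below.
Why nothing smaller works: aborting no one leaves the state deadlocked as given.
One survivor order: T_g, T_f, T_d. Check, step by step (post-abort pool first):
  pool = (3, 5, 1, 4)
  run T_g (needs (1, 1, 1, 0), free (3, 5, 1, 4)); after release of (1, 2, 1, 0) the pool is (4, 7, 2, 4)
  run T_f (needs (1, 2, 0, 1), free (4, 7, 2, 4)); after release of (0, 1, 2, 2) the pool is (4, 8, 4, 6)
  run T_d (needs (1, 7, 1, 0), free (4, 8, 4, 6)); after release of (2, 0, 0, 0) the pool is (6, 8, 4, 6)


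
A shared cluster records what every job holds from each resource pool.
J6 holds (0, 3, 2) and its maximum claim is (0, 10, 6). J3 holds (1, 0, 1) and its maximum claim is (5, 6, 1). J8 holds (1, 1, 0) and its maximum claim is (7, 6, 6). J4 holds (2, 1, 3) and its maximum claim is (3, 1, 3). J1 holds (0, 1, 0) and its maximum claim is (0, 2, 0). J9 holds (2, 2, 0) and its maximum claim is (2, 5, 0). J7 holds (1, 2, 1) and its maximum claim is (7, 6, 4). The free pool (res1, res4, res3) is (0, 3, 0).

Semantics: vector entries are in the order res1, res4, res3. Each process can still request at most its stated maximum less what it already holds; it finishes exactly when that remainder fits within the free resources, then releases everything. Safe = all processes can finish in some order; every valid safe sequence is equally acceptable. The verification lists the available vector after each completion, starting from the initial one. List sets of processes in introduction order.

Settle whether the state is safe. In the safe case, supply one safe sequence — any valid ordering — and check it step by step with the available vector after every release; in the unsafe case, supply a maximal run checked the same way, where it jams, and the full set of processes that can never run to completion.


The state is UNSAFE.
Key observation: the wall is res1: completing J1, J9, J4, J3, J6 brings the pool only to (5, 10, 6), and all the rest need more.
A maximal execution: J1, J9, J4, J3, J6 — then nothing else fits. Walking it through:
  pool = (0, 3, 0)
  J1 needs (0, 1, 0) <= (0, 3, 0) -> finishes; pool += (0, 1, 0) = (0, 4, 0)
  J9 needs (0, 3, 0) <= (0, 4, 0) -> finishes; pool += (2, 2, 0) = (2, 6, 0)
  J4 needs (1, 0, 0) <= (2, 6, 0) -> finishes; pool += (2, 1, 3) = (4, 7, 3)
  J3 needs (4, 6, 0) <= (4, 7, 3) -> finishes; pool += (1, 0, 1) = (5, 7, 4)
  J6 needs (0, 7, 4) <= (5, 7, 4) -> finishes; pool += (0, 3, 2) = (5, 10, 6)
  blocked: J8 wants (6, 5, 6), pool (5, 10, 6) — not enough res1
  blocked: J7 wants (6, 4, 3), pool (5, 10, 6) — not enough res1
Permanently blocked: J8 and J7.


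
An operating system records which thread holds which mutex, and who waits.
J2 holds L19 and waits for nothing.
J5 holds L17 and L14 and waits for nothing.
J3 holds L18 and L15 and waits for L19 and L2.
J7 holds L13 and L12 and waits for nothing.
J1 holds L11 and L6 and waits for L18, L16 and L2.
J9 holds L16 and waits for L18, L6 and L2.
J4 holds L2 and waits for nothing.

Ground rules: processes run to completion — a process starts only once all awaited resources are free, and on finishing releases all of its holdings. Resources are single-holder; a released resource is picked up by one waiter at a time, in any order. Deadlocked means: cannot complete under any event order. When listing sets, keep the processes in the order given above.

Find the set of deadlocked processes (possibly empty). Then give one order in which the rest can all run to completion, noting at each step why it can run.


Deadlocked set: J1 and J9.
Key observation: nobody on the ring J1 -> J9 -> J1 can start until another member finishes, which never happens; no other process is dragged down with it.
One completion order for the rest: J4, J7, J2, J3, J5.
Step-by-step check:
  J4 waits on nothing -> runs at once and releases L2
  J7 waits on nothing -> runs at once and releases L13 and L12
  J2 waits on nothing -> runs at once and releases L19
  J3: everything it awaited (L19 and L2) is free; runs, freeing L18 and L15
  J5 waits on nothing -> runs at once and releases L17 and L14


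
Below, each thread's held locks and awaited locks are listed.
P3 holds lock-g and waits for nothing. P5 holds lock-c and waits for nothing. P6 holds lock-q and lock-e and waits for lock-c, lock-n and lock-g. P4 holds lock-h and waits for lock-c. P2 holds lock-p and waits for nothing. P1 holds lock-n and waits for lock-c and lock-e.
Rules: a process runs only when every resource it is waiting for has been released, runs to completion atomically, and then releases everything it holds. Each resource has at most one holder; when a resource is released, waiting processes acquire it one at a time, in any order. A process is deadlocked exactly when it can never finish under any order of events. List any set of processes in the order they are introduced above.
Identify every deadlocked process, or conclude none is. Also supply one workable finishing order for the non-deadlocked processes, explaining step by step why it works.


Deadlocked: P6 and P1.
Key observation: the knot is the closed ring of waits P6 -> P1 -> P6; no other process is dragged down with it.
One completion order for the rest: P3, P2, P5, P4.
Verifying each step:
  P3: no waits; runs immediately, freeing lock-g
  P2: no waits; runs immediately, freeing lock-p
  P5: no waits; runs immediately, freeing lock-c
  run P4 (all its waits — lock-c — are resolved); releases lock-h


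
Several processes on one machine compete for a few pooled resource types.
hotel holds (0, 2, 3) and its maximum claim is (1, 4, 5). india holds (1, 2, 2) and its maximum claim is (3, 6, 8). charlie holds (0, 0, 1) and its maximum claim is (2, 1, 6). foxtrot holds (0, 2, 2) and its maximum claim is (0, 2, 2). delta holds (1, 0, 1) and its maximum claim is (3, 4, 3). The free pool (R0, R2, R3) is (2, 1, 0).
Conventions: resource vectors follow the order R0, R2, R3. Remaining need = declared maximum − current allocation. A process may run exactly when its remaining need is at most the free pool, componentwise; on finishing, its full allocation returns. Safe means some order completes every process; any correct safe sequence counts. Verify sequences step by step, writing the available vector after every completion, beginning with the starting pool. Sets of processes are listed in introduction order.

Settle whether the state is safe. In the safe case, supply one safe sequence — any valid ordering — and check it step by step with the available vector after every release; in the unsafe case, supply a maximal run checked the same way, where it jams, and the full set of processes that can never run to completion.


SAFE. One safe sequence: foxtrot, hotel, charlie, delta, india.
Key observation: the order's first zero-slack moment is hotel ((1, 2, 2) needed, (2, 3, 2) free — a requested resource with nothing to spare).
Walking it through:
  pool = (2, 1, 0)
  foxtrot: need (0, 0, 0) fits (2, 1, 0); releases (0, 2, 2), pool now (2, 3, 2)
  hotel: need (1, 2, 2) fits (2, 3, 2); releases (0, 2, 3), pool now (2, 5, 5)
  charlie: need (2, 1, 5) fits (2, 5, 5); releases (0, 0, 1), pool now (2, 5, 6)
  delta: need (2, 4, 2) fits (2, 5, 6); releases (1, 0, 1), pool now (3, 5, 7)
  india: need (2, 4, 6) fits (3, 5, 7); releases (1, 2, 2), pool now (4, 7, 9)


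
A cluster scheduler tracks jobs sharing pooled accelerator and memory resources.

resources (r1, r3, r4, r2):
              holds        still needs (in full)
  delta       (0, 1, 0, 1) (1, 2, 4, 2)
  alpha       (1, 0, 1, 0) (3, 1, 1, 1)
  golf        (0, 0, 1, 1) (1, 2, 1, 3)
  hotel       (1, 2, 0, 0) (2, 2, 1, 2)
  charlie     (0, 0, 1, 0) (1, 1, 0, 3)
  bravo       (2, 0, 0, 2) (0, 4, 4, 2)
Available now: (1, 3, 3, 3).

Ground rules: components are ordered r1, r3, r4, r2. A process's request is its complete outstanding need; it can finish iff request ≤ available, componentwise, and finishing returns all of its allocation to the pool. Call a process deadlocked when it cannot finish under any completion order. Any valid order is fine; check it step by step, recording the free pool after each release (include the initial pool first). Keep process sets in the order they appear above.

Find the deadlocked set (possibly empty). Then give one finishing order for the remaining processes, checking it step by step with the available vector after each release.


Nothing here is deadlocked.
Key observation: there is always a runnable process — golf first — so the state unwinds completely.
A valid finishing order for the others: golf, delta, bravo, hotel, charlie, alpha. Verifying each step:
  pool = (1, 3, 3, 3)
  golf: need (1, 2, 1, 3) fits (1, 3, 3, 3); releases (0, 0, 1, 1), pool now (1, 3, 4, 4)
  delta: need (1, 2, 4, 2) fits (1, 3, 4, 4); releases (0, 1, 0, 1), pool now (1, 4, 4, 5)
  bravo: need (0, 4, 4, 2) fits (1, 4, 4, 5); releases (2, 0, 0, 2), pool now (3, 4, 4, 7)
  hotel: need (2, 2, 1, 2) fits (3, 4, 4, 7); releases (1, 2, 0, 0), pool now (4, 6, 4, 7)
  charlie: need (1, 1, 0, 3) fits (4, 6, 4, 7); releases (0, 0, 1, 0), pool now (4, 6, 5, 7)
  alpha: need (3, 1, 1, 1) fits (4, 6, 5, 7); releases (1, 0, 1, 0), pool now (5, 6, 6, 7)


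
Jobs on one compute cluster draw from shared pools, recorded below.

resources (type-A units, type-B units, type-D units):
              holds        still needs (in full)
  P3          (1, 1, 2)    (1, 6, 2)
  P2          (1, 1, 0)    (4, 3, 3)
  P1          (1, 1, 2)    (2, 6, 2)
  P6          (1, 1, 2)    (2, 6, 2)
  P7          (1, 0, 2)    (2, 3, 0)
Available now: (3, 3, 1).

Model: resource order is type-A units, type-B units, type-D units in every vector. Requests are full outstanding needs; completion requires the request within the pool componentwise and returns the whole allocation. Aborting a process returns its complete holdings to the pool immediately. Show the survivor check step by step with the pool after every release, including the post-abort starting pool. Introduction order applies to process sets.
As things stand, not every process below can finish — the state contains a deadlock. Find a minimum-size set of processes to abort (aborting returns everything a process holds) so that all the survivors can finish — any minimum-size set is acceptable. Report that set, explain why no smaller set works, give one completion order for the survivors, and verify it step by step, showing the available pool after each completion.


The answer: abort P3 and P6.
Key observation: aborting P3 and P6 returns (2, 2, 4), and P1 — hopeless before — runs at step 3 with the returned capacity in the pool.
Minimality, checking each single-abort alternative: P3 alone leaves P1 blocked (short on type-B units); P2 alone leaves P3 blocked (short on type-B units); P1 alone leaves P3 blocked (short on type-B units); P6 alone leaves P3 blocked (short on type-B units); P7 alone leaves P3 blocked (short on type-B units).
One survivor order: P2, P7, P1. Walking it through (post-abort pool first):
  pool = (5, 5, 5)
  P2 needs (4, 3, 3) <= (5, 5, 5) -> finishes; pool += (1, 1, 0) = (6, 6, 5)
  P7 needs (2, 3, 0) <= (6, 6, 5) -> finishes; pool += (1, 0, 2) = (7, 6, 7)
  P1 needs (2, 6, 2) <= (7, 6, 7) -> finishes; pool += (1, 1, 2) = (8, 7, 9)


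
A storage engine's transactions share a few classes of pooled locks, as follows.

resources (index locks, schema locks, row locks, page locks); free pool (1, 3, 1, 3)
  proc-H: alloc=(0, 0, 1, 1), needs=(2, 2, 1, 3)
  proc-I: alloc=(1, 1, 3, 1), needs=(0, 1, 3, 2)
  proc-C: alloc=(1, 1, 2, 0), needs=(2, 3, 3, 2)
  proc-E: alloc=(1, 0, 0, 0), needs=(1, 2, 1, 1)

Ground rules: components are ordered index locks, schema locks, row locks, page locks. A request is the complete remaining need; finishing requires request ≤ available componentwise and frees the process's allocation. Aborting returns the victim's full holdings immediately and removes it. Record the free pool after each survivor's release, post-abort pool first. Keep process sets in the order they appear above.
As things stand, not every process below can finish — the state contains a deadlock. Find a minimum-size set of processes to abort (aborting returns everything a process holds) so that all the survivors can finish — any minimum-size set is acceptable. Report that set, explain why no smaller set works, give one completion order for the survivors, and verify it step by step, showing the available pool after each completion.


Abort proc-I.
Key observation: no ordering could ever have run proc-C before the abort of proc-I; with (1, 1, 3, 1) back in the pool it fits at step 2.
No smaller set exists: with zero aborts the deadlock remains.
The survivors complete as proc-E, proc-C, proc-H. Verifying each step (starting from the post-abort pool):
  pool = (2, 4, 4, 4)
  run proc-E (needs (1, 2, 1, 1), free (2, 4, 4, 4)); after release of (1, 0, 0, 0) the pool is (3, 4, 4, 4)
  run proc-C (needs (2, 3, 3, 2), free (3, 4, 4, 4)); after release of (1, 1, 2, 0) the pool is (4, 5, 6, 4)
  run proc-H (needs (2, 2, 1, 3), free (4, 5, 6, 4)); after release of (0, 0, 1, 1) the pool is (4, 5, 7, 5)


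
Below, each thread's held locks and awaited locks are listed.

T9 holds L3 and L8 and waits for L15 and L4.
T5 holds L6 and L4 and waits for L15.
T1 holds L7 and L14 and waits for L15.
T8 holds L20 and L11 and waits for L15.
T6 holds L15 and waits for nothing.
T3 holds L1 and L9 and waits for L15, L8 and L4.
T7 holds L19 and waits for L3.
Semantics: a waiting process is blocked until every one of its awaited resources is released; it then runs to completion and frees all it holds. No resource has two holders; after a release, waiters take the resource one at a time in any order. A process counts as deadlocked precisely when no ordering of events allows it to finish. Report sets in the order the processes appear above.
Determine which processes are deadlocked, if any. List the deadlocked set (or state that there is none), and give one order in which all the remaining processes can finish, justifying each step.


Nothing here is deadlocked.
Key observation: no waiting chain loops back on itself — every chain ends at a process that waits on nothing, so everyone eventually runs.
The rest can finish in the order T6, T1, T5, T9, T3, T8, T7.
Verifying each step:
  T6 waits on nothing -> runs at once and releases L15
  run T1 (all its waits — L15 — are resolved); releases L7 and L14
  run T5 (all its waits — L15 — are resolved); releases L6 and L4
  run T9 (all its waits — L15 and L4 — are resolved); releases L3 and L8
  run T3 (all its waits — L15, L8 and L4 — are resolved); releases L1 and L9
  run T8 (all its waits — L15 — are resolved); releases L20 and L11
  run T7 (all its waits — L3 — are resolved); releases L19


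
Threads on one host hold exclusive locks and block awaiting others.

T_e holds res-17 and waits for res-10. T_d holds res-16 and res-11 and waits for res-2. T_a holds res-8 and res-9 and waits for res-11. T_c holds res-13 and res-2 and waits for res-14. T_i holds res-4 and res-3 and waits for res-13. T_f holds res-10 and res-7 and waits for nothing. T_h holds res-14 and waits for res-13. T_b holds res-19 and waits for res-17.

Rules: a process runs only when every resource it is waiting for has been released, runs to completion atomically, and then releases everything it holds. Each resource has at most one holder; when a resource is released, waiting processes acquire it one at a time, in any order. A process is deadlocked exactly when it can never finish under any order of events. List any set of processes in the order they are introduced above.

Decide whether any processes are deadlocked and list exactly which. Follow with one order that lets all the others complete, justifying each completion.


Deadlocked set: T_d, T_a, T_c, T_i and T_h.
Key observation: the cycle T_c -> T_h -> T_c can never break — each member waits on the next; T_d, T_a and T_i wait into the deadlock from upstream.
A valid finishing order for the others: T_f, T_e, T_b.
Check, step by step:
  run T_f (it waits on nothing); releases res-10 and res-7
  T_e: everything it awaited (res-10) is free; runs, freeing res-17
  T_b: everything it awaited (res-17) is free; runs, freeing res-19


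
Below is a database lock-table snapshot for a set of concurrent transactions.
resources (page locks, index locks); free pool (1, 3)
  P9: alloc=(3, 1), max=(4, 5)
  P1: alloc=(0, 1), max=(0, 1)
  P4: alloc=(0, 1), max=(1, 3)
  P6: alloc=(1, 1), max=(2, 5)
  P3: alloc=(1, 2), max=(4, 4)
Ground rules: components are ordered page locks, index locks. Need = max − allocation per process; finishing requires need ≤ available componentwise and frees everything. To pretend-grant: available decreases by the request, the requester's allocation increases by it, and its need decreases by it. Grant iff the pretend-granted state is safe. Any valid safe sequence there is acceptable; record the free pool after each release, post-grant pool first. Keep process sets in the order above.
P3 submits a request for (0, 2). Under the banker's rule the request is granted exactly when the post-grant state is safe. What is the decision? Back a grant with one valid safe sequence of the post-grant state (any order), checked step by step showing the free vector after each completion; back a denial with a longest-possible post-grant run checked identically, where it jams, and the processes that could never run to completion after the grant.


DENY. Granting would leave the state unsafe.
Key observation: after P1, P4 the pool peaks at (1, 3), and each blocked process is short somewhere: P9 on index locks; P6 on index locks; P3 on page locks.
Pretend the grant happened; the run P1, P4 goes as far as possible. Check, step by step:
  pool = (1, 1)
  P1: need (0, 0) fits (1, 1); releases (0, 1), pool now (1, 2)
  P4: need (1, 2) fits (1, 2); releases (0, 1), pool now (1, 3)
  P9 cannot run: need (1, 4) vs free (1, 3) (insufficient index locks)
  P6 cannot run: need (1, 4) vs free (1, 3) (insufficient index locks)
  P3 cannot run: need (3, 0) vs free (1, 3) (insufficient page locks)
Had the request been granted, P9, P6 and P3 could never finish.


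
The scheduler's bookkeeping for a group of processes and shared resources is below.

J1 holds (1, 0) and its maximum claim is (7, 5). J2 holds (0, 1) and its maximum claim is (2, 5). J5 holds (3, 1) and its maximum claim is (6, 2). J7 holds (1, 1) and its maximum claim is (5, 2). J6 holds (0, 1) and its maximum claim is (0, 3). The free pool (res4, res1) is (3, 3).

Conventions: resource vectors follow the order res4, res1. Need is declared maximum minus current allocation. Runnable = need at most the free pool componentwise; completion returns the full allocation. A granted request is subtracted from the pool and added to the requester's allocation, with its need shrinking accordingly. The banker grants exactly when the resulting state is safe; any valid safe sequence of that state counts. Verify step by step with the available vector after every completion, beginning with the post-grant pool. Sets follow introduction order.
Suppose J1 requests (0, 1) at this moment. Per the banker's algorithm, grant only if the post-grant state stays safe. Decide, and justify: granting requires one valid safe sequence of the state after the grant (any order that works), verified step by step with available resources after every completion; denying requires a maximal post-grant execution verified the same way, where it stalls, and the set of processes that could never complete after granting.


GRANT. The post-grant state is safe; one safe sequence: J5, J6, J2, J1, J7.
Key observation: granting shrinks the pool to (3, 2), yet J5 still fits and the chain goes through.
Step-by-step check of the post-grant state:
  pool = (3, 2)
  J5: need (3, 1) fits (3, 2); releases (3, 1), pool now (6, 3)
  J6: need (0, 2) fits (6, 3); releases (0, 1), pool now (6, 4)
  J2: need (2, 4) fits (6, 4); releases (0, 1), pool now (6, 5)
  J1: need (6, 4) fits (6, 5); releases (1, 1), pool now (7, 6)
  J7: need (4, 1) fits (7, 6); releases (1, 1), pool now (8, 7)


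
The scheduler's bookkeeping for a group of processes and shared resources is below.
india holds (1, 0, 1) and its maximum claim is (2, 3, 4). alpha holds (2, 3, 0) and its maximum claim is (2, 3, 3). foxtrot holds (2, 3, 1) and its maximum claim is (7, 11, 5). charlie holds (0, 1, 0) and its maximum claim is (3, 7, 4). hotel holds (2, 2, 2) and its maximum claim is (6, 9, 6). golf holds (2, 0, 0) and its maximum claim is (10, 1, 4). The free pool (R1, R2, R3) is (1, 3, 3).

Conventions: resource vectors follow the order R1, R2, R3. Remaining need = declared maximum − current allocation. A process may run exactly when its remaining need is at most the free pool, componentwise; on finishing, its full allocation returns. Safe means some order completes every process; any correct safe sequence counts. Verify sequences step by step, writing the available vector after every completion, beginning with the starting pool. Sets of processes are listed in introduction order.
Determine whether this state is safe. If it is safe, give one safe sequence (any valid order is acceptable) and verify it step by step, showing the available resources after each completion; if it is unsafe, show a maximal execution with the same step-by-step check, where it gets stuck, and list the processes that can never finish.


SAFE — a valid safe sequence is india, alpha, charlie, hotel, foxtrot, golf.
Key observation: india is the earliest step where a requested resource binds exactly: need (1, 3, 3), pool (1, 3, 3) at its turn.
Step-by-step check:
  pool = (1, 3, 3)
  run india (needs (1, 3, 3), free (1, 3, 3)); after release of (1, 0, 1) the pool is (2, 3, 4)
  run alpha (needs (0, 0, 3), free (2, 3, 4)); after release of (2, 3, 0) the pool is (4, 6, 4)
  run charlie (needs (3, 6, 4), free (4, 6, 4)); after release of (0, 1, 0) the pool is (4, 7, 4)
  run hotel (needs (4, 7, 4), free (4, 7, 4)); after release of (2, 2, 2) the pool is (6, 9, 6)
  run foxtrot (needs (5, 8, 4), free (6, 9, 6)); after release of (2, 3, 1) the pool is (8, 12, 7)
  run golf (needs (8, 1, 4), free (8, 12, 7)); after release of (2, 0, 0) the pool is (10, 12, 7)


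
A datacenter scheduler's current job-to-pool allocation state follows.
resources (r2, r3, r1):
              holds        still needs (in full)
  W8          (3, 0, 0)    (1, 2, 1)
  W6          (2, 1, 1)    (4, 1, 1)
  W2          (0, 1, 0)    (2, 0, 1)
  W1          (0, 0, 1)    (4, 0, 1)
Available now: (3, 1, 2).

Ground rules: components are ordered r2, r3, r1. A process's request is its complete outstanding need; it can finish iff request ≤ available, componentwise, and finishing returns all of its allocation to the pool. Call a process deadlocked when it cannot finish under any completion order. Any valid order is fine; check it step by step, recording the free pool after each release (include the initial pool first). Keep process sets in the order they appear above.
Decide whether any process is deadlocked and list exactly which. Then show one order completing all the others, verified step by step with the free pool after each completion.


Nothing here is deadlocked.
Key observation: the pool covers W2 at once, and every later process fits after earlier releases.
A valid finishing order for the others: W2, W8, W1, W6. Walking it through:
  pool = (3, 1, 2)
  run W2 (needs (2, 0, 1), free (3, 1, 2)); after release of (0, 1, 0) the pool is (3, 2, 2)
  run W8 (needs (1, 2, 1), free (3, 2, 2)); after release of (3, 0, 0) the pool is (6, 2, 2)
  run W1 (needs (4, 0, 1), free (6, 2, 2)); after release of (0, 0, 1) the pool is (6, 2, 3)
  run W6 (needs (4, 1, 1), free (6, 2, 3)); after release of (2, 1, 1) the pool is (8, 3, 4)


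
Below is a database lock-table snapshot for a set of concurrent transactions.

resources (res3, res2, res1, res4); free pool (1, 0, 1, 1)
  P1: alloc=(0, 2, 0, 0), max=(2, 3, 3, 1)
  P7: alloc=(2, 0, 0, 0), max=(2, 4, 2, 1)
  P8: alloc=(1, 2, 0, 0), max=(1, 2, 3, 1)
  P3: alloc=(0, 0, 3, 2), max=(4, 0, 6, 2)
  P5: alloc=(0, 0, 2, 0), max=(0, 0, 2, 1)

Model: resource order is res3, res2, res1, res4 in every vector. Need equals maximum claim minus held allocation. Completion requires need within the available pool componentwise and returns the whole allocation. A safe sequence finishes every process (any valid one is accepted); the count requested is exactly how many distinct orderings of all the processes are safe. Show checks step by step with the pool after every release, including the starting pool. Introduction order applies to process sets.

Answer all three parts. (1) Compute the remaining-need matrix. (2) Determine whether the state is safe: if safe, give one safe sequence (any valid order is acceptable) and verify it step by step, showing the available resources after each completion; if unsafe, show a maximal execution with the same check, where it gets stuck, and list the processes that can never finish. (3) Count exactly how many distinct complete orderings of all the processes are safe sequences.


(1) Need matrix, components ordered res3, res2, res1, res4:
  P1: (2, 1, 3, 1)
  P7: (0, 4, 2, 1)
  P8: (0, 0, 3, 1)
  P3: (4, 0, 3, 0)
  P5: (0, 0, 0, 1)
(2) SAFE, for example via the order P5, P8, P1, P7, P3.
Key observation: reading the order forward, P5 is the first process whose need (0, 0, 0, 1) meets the free pool (1, 0, 1, 1) exactly on a resource it requests.
Walking it through:
  pool = (1, 0, 1, 1)
  P5: need (0, 0, 0, 1) fits (1, 0, 1, 1); releases (0, 0, 2, 0), pool now (1, 0, 3, 1)
  P8: need (0, 0, 3, 1) fits (1, 0, 3, 1); releases (1, 2, 0, 0), pool now (2, 2, 3, 1)
  P1: need (2, 1, 3, 1) fits (2, 2, 3, 1); releases (0, 2, 0, 0), pool now (2, 4, 3, 1)
  P7: need (0, 4, 2, 1) fits (2, 4, 3, 1); releases (2, 0, 0, 0), pool now (4, 4, 3, 1)
  P3: need (4, 0, 3, 0) fits (4, 4, 3, 1); releases (0, 0, 3, 2), pool now (4, 4, 6, 3)
(3) The exact count: 1 of the possible complete orderings is a safe sequence.


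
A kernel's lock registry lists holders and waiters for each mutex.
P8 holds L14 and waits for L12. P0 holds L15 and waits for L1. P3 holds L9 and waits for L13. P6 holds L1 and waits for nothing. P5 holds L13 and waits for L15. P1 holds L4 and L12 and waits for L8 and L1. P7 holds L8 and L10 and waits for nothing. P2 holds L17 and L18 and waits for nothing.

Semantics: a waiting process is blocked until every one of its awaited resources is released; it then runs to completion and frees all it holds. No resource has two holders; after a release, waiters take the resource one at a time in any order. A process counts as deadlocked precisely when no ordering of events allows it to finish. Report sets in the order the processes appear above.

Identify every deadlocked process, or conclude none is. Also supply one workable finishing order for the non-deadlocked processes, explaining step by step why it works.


Nothing here is deadlocked.
Key observation: every chain of waits terminates; starting from the processes that wait on nothing, all the rest unlock in turn.
One completion order for the rest: P2, P6, P7, P0, P5, P3, P1, P8.
Verifying each step:
  run P2 (it waits on nothing); releases L17 and L18
  run P6 (it waits on nothing); releases L1
  run P7 (it waits on nothing); releases L8 and L10
  P0 waits on L1 — all released -> runs and releases L15
  P5 waits on L15 — all released -> runs and releases L13
  P3 waits on L13 — all released -> runs and releases L9
  P1 waits on L8 and L1 — all released -> runs and releases L4 and L12
  P8 waits on L12 — all released -> runs and releases L14


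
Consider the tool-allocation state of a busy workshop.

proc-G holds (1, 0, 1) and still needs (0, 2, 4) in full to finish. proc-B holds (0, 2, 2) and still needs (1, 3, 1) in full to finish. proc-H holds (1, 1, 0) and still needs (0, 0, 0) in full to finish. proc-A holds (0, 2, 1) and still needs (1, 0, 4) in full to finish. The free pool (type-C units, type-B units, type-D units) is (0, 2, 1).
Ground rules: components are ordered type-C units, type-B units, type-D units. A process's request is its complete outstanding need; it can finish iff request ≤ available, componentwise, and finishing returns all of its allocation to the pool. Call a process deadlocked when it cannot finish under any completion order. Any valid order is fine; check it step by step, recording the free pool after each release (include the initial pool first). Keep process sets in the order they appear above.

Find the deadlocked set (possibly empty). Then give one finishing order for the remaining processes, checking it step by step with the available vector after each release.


Deadlocked: proc-G and proc-A.
Key observation: no order helps: past proc-H, proc-B, the free pool tops out at (1, 5, 3), below what each blocked process needs in type-D units.
A valid finishing order for the others: proc-H, proc-B. Check, step by step:
  pool = (0, 2, 1)
  proc-H needs (0, 0, 0) <= (0, 2, 1) -> finishes; pool += (1, 1, 0) = (1, 3, 1)
  proc-B needs (1, 3, 1) <= (1, 3, 1) -> finishes; pool += (0, 2, 2) = (1, 5, 3)
The stuck group stays short no matter what:
  proc-G still needs (0, 2, 4) but only (1, 5, 3) is free — short on type-D units
  proc-A still needs (1, 0, 4) but only (1, 5, 3) is free — short on type-D units


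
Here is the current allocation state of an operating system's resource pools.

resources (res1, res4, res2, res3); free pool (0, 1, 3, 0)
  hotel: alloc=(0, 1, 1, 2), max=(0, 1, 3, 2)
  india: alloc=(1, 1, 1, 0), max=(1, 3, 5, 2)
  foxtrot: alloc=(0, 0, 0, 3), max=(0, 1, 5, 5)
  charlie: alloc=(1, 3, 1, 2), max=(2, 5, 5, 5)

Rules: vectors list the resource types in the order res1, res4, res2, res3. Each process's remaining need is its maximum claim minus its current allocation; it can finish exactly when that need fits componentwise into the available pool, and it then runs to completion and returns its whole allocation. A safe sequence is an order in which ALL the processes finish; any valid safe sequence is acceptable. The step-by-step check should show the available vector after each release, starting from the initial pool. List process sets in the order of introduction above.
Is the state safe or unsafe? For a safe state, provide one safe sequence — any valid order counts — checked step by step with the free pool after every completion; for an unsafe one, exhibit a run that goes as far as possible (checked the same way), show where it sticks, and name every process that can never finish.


SAFE — a valid safe sequence is hotel, india, foxtrot, charlie.
Key observation: india is the earliest step where a requested resource binds exactly: need (0, 2, 4, 2), pool (0, 2, 4, 2) at its turn.
Step-by-step check:
  pool = (0, 1, 3, 0)
  hotel needs (0, 0, 2, 0) <= (0, 1, 3, 0) -> finishes; pool += (0, 1, 1, 2) = (0, 2, 4, 2)
  india needs (0, 2, 4, 2) <= (0, 2, 4, 2) -> finishes; pool += (1, 1, 1, 0) = (1, 3, 5, 2)
  foxtrot needs (0, 1, 5, 2) <= (1, 3, 5, 2) -> finishes; pool += (0, 0, 0, 3) = (1, 3, 5, 5)
  charlie needs (1, 2, 4, 3) <= (1, 3, 5, 5) -> finishes; pool += (1, 3, 1, 2) = (2, 6, 6, 7)


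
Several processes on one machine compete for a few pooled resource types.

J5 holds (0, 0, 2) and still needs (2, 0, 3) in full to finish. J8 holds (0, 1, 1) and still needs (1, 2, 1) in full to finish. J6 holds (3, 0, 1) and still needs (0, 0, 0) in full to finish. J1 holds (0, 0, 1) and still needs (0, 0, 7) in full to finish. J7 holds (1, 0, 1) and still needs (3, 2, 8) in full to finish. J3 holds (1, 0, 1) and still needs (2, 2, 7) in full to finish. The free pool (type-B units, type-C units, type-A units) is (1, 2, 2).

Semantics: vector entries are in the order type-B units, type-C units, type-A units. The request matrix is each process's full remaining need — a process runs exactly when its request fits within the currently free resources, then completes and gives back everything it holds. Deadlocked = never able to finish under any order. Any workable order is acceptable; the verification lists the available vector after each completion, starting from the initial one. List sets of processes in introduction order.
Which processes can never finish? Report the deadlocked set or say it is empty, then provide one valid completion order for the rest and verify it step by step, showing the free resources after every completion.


The deadlocked set is J1, J7 and J3.
Key observation: the pool after J6, J5, J8 is (4, 3, 6); every surviving request exceeds it in type-A units, so progress ends there.
The rest can finish in the order J6, J5, J8. Walking it through:
  pool = (1, 2, 2)
  run J6 (needs (0, 0, 0), free (1, 2, 2)); after release of (3, 0, 1) the pool is (4, 2, 3)
  run J5 (needs (2, 0, 3), free (4, 2, 3)); after release of (0, 0, 2) the pool is (4, 2, 5)
  run J8 (needs (1, 2, 1), free (4, 2, 5)); after release of (0, 1, 1) the pool is (4, 3, 6)
The stuck group stays short no matter what:
  J1 cannot run: need (0, 0, 7) vs free (4, 3, 6) (insufficient type-A units)
  J7 cannot run: need (3, 2, 8) vs free (4, 3, 6) (insufficient type-A units)
  J3 cannot run: need (2, 2, 7) vs free (4, 3, 6) (insufficient type-A units)


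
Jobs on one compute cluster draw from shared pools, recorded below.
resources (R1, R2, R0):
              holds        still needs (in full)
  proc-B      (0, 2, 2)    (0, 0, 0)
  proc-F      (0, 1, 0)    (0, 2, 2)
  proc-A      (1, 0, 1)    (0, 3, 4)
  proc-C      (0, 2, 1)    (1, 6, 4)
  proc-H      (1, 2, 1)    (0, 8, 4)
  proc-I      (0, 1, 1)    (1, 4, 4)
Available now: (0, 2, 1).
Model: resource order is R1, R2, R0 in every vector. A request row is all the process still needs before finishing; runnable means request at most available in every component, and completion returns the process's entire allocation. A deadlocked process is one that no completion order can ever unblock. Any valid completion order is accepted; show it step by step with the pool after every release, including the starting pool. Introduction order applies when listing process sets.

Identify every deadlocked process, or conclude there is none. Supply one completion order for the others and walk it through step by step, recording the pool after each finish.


Deadlocked: proc-A, proc-C, proc-H and proc-I.
Key observation: the wall is R0: completing proc-B, proc-F brings the pool only to (0, 5, 3), and all the rest need more.
A valid finishing order for the others: proc-B, proc-F. Walking it through:
  pool = (0, 2, 1)
  run proc-B (needs (0, 0, 0), free (0, 2, 1)); after release of (0, 2, 2) the pool is (0, 4, 3)
  run proc-F (needs (0, 2, 2), free (0, 4, 3)); after release of (0, 1, 0) the pool is (0, 5, 3)
The blocked processes can never fit:
  blocked: proc-A wants (0, 3, 4), pool (0, 5, 3) — not enough R0
  blocked: proc-C wants (1, 6, 4), pool (0, 5, 3) — not enough R1, R2 and R0
  blocked: proc-H wants (0, 8, 4), pool (0, 5, 3) — not enough R2 and R0
  blocked: proc-I wants (1, 4, 4), pool (0, 5, 3) — not enough R1 and R0


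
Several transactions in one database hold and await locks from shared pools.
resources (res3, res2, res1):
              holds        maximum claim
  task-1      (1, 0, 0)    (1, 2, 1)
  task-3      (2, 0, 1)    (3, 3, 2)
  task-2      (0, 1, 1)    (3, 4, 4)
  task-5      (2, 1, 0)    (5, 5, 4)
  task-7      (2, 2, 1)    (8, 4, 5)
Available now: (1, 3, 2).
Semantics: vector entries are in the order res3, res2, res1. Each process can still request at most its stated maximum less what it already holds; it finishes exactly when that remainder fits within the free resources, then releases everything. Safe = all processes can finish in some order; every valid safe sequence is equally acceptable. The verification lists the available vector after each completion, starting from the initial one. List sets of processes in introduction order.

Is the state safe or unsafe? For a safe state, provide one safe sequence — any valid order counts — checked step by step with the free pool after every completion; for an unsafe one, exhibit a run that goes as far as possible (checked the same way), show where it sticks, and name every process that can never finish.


SAFE, for example via the order task-3, task-2, task-5, task-1, task-7.
Key observation: the first exact fit in this order is task-3 — it needs (1, 3, 1) with (1, 3, 2) free, meeting a requested resource to the last unit.
Check, step by step:
  pool = (1, 3, 2)
  task-3 needs (1, 3, 1) <= (1, 3, 2) -> finishes; pool += (2, 0, 1) = (3, 3, 3)
  task-2 needs (3, 3, 3) <= (3, 3, 3) -> finishes; pool += (0, 1, 1) = (3, 4, 4)
  task-5 needs (3, 4, 4) <= (3, 4, 4) -> finishes; pool += (2, 1, 0) = (5, 5, 4)
  task-1 needs (0, 2, 1) <= (5, 5, 4) -> finishes; pool += (1, 0, 0) = (6, 5, 4)
  task-7 needs (6, 2, 4) <= (6, 5, 4) -> finishes; pool += (2, 2, 1) = (8, 7, 5)


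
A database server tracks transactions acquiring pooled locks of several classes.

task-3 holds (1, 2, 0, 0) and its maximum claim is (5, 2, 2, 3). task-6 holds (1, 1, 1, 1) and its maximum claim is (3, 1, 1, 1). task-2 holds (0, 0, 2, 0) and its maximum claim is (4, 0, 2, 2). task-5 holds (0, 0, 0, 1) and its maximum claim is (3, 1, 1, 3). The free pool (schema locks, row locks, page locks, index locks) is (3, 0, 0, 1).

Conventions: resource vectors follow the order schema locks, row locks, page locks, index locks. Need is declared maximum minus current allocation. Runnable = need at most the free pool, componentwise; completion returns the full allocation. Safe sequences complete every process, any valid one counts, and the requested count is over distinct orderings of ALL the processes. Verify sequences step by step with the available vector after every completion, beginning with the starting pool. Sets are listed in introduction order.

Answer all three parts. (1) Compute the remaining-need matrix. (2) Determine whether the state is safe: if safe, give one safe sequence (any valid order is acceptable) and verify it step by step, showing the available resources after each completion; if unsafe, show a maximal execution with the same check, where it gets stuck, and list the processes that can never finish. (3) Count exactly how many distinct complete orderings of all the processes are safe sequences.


(1) Remaining need (order schema locks, row locks, page locks, index locks):
  task-3: (4, 0, 2, 3)
  task-6: (2, 0, 0, 0)
  task-2: (4, 0, 0, 2)
  task-5: (3, 1, 1, 2)
(2) SAFE — a valid safe sequence is task-6, task-2, task-5, task-3.
Key observation: task-2 is the earliest step where a requested resource binds exactly: need (4, 0, 0, 2), pool (4, 1, 1, 2) at its turn.
Verifying each step:
  pool = (3, 0, 0, 1)
  run task-6 (needs (2, 0, 0, 0), free (3, 0, 0, 1)); after release of (1, 1, 1, 1) the pool is (4, 1, 1, 2)
  run task-2 (needs (4, 0, 0, 2), free (4, 1, 1, 2)); after release of (0, 0, 2, 0) the pool is (4, 1, 3, 2)
  run task-5 (needs (3, 1, 1, 2), free (4, 1, 3, 2)); after release of (0, 0, 0, 1) the pool is (4, 1, 3, 3)
  run task-3 (needs (4, 0, 2, 3), free (4, 1, 3, 3)); after release of (1, 2, 0, 0) the pool is (5, 3, 3, 3)
(3) The exact count: 2 of the possible complete orderings are safe sequences.
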